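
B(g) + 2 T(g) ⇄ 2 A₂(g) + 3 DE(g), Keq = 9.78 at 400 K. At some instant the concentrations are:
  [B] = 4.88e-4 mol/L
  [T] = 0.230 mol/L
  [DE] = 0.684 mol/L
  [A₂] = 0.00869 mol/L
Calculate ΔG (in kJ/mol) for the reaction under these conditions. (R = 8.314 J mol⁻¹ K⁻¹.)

ΔG = -7.80 kJ/mol

Q = [A₂]²·[DE]³ / ([B]·[T]²) = (0.00869)²·(0.684)³ / ((4.88e-4)·(0.230)²) = 0.936
ΔG = RT ln(Q/Keq) = (8.314 J mol⁻¹ K⁻¹)(400 K) × ln(0.936/9.78)
   = (3.326 kJ/mol)(-2.346) = -7.80 kJ/mol
ΔG < 0, so the forward reaction is spontaneous (proceeds forward).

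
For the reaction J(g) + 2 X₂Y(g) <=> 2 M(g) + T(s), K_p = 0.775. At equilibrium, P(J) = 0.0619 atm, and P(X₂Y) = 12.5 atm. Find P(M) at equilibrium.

(T is a pure solid — omitted from K_p.)
At equilibrium, K_p = P(M)² / (P(J)·P(X₂Y)²) = 0.775.
(P(M))² / ((0.0619)·(12.5)²) = 0.775
P(M)² = 7.50 ⇒ P(M) = 2.74 atm

P(M) = 2.74 atm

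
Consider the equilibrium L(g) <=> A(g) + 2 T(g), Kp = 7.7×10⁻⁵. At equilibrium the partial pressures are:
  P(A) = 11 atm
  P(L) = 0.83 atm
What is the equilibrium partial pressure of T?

P(T) = 0.0024 atm

At equilibrium, Kp = P(A)·P(T)² / P(L) = 7.7×10⁻⁵.
(11)·(P(T))² / (0.83) = 7.7×10⁻⁵
P(T)² = 5.81×10⁻⁶ ⇒ P(T) = 0.0024 atm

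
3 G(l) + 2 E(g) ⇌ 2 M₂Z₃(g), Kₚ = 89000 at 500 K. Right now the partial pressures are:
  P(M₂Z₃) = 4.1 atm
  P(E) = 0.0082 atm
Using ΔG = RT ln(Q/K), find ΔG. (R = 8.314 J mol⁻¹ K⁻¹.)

(G is a pure liquid — omitted from Qₚ.)
Qₚ = P(M₂Z₃)² / P(E)² = (4.1)² / (0.0082)² = 2.50×10⁵
ΔG = RT ln(Qₚ/Kₚ) = (8.314 J mol⁻¹ K⁻¹)(500 K) × ln(2.50×10⁵/89000)
   = (4.157 kJ/mol)(1.033) = 4.29 kJ/mol
ΔG > 0, so the forward reaction is non-spontaneous (proceeds in reverse).

ΔG = 4.29 kJ/mol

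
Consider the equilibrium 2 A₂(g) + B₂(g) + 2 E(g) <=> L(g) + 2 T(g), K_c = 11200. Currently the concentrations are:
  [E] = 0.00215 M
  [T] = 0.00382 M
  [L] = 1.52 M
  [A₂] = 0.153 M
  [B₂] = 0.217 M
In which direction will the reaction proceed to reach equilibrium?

Q_c = [L]·[T]² / ([A₂]²·[B₂]·[E]²) = (1.52)·(0.00382)² / ((0.153)²·(0.217)·(0.00215)²) = 945
Q_c = 945 < K_c = 11200, so the forward reaction proceeds.

forward (toward products)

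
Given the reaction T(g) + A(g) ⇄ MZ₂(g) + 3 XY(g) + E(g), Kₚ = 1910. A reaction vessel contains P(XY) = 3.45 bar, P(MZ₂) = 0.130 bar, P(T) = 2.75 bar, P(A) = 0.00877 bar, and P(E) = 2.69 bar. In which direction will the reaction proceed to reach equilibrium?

Qₚ = P(MZ₂)·P(XY)³·P(E) / (P(T)·P(A)) = (0.130)·(3.45)³·(2.69) / ((2.75)·(0.00877)) = 595
Qₚ = 595 < Kₚ = 1910, so the forward reaction proceeds.

forward (toward products)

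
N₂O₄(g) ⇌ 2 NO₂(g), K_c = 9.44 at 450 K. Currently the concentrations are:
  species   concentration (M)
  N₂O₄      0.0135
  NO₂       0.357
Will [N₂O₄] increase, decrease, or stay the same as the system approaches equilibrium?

stay the same

Q_c = [NO₂]² / [N₂O₄] = (0.357)² / (0.0135) = 9.44
Q_c = 9.44 = K_c; the system is at equilibrium.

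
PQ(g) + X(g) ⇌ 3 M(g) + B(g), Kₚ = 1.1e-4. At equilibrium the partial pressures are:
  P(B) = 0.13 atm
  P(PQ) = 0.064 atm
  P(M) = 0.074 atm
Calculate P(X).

P(X) = 7.5 atm

At equilibrium, Kₚ = P(M)³·P(B) / (P(PQ)·P(X)) = 1.1e-4.
(0.074)³·(0.13) / ((0.064)·(P(X))) = 1.1e-4
P(X) = 7.48 = 7.5 atm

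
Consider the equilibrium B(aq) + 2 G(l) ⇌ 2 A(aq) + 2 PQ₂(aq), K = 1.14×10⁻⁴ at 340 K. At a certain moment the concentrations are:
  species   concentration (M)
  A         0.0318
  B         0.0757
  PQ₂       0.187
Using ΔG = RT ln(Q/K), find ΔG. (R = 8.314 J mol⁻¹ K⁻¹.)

(G is a pure liquid — omitted from Q.)
Q = [A]²·[PQ₂]² / [B] = (0.0318)²·(0.187)² / (0.0757) = 4.67×10⁻⁴
ΔG = RT ln(Q/K) = (8.314 J mol⁻¹ K⁻¹)(340 K) × ln(4.67×10⁻⁴/1.14×10⁻⁴)
   = (2.827 kJ/mol)(1.410) = 3.99 kJ/mol
ΔG > 0, so the forward reaction is non-spontaneous (proceeds in reverse).

ΔG = 3.99 kJ/mol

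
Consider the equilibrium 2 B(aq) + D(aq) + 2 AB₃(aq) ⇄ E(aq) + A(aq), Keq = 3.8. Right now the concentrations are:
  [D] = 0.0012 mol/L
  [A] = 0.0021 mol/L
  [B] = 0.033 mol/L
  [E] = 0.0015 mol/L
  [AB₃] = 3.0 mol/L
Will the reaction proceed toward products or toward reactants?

in the forward direction

Q = [E]·[A] / ([B]²·[D]·[AB₃]²) = (0.0015)·(0.0021) / ((0.033)²·(0.0012)·(3.0)²) = 0.27
Q = 0.27 < Keq = 3.8, so the forward reaction proceeds.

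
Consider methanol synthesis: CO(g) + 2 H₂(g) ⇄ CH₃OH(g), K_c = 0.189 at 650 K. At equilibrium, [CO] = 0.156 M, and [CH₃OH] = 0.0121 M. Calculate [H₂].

At equilibrium, K_c = [CH₃OH] / ([CO]·[H₂]²) = 0.189.
(0.0121) / ((0.156)·([H₂])²) = 0.189
[H₂]² = 0.410 ⇒ [H₂] = 0.641 M

[H₂] = 0.641 M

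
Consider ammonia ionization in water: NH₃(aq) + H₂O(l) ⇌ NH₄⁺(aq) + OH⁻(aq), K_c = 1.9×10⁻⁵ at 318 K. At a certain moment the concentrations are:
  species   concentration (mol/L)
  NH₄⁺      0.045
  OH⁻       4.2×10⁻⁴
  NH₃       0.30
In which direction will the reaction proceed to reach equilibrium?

(H₂O is a pure liquid — omitted from Q_c.)
Q_c = [NH₄⁺]·[OH⁻] / [NH₃] = (0.045)·(4.2×10⁻⁴) / (0.30) = 6.3×10⁻⁵
Q_c = 6.3×10⁻⁵ > K_c = 1.9×10⁻⁵, so the reverse reaction proceeds.

reverse (toward reactants)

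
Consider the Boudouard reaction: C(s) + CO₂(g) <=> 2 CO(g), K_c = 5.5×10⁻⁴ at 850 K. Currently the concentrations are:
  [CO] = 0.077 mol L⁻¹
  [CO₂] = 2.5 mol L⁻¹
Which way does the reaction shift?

(C is a pure solid — omitted from Q_c.)
Q_c = [CO]² / [CO₂] = (0.077)² / (2.5) = 0.0024
Q_c = 0.0024 > K_c = 5.5×10⁻⁴, so the reverse reaction proceeds.

in the reverse direction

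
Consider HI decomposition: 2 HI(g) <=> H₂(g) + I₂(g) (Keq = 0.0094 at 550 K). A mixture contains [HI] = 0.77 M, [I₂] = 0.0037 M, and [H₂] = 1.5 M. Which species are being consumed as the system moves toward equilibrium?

Q = [H₂]·[I₂] / [HI]² = (1.5)·(0.0037) / (0.77)² = 0.0094
Q = 0.0094 = Keq; the system is at equilibrium.

none (at equilibrium)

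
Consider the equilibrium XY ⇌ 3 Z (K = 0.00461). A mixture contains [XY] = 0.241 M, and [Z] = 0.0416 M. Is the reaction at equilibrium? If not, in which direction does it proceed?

to the right

Q = [Z]³ / [XY] = (0.0416)³ / (0.241) = 2.99×10⁻⁴
Q = 2.99×10⁻⁴ < K = 0.00461, so the forward reaction proceeds.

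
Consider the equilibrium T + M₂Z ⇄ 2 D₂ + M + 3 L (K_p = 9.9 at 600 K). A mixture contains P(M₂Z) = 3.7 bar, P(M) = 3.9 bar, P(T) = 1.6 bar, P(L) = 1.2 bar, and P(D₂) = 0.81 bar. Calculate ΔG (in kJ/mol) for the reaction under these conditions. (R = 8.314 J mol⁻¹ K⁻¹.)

Q_p = P(D₂)²·P(M)·P(L)³ / (P(T)·P(M₂Z)) = (0.81)²·(3.9)·(1.2)³ / ((1.6)·(3.7)) = 0.747
ΔG = RT ln(Q_p/K_p) = (8.314 J mol⁻¹ K⁻¹)(600 K) × ln(0.747/9.9)
   = (4.988 kJ/mol)(-2.584) = -12.9 kJ/mol
ΔG < 0, so the forward reaction is spontaneous (proceeds forward).

ΔG = -12.9 kJ/mol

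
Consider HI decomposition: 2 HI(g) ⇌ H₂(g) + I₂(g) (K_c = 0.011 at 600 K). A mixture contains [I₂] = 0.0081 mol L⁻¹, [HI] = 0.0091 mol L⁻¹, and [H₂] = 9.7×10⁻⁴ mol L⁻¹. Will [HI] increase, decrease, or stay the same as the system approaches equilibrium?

increase

Q_c = [H₂]·[I₂] / [HI]² = (9.7×10⁻⁴)·(0.0081) / (0.0091)² = 0.095
Q_c = 0.095 > K_c = 0.011: net reverse reaction.
HI is a reactant, so it increases.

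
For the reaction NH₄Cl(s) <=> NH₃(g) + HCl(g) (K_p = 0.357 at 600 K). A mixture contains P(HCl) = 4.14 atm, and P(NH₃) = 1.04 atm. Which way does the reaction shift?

(NH₄Cl is a pure solid — omitted from Q_p.)
Q_p = P(NH₃)·P(HCl) = (1.04)·(4.14) = 4.31
Q_p = 4.31 > K_p = 0.357, so the reverse reaction proceeds.

to the left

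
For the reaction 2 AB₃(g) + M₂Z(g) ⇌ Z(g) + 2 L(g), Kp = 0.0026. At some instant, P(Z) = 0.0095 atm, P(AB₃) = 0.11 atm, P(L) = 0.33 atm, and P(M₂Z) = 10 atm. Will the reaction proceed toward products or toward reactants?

Qp = P(Z)·P(L)² / (P(AB₃)²·P(M₂Z)) = (0.0095)·(0.33)² / ((0.11)²·(10)) = 0.0086
Qp = 0.0086 > Kp = 0.0026, so the reverse reaction proceeds.

toward reactants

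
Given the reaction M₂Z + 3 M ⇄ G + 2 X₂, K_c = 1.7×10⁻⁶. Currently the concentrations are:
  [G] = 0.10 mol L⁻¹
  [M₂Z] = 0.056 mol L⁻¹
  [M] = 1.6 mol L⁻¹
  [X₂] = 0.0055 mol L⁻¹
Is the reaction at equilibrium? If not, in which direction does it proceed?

to the left

Q_c = [G]·[X₂]² / ([M₂Z]·[M]³) = (0.10)·(0.0055)² / ((0.056)·(1.6)³) = 1.3×10⁻⁵
Q_c = 1.3×10⁻⁵ > K_c = 1.7×10⁻⁶, so the reverse reaction proceeds.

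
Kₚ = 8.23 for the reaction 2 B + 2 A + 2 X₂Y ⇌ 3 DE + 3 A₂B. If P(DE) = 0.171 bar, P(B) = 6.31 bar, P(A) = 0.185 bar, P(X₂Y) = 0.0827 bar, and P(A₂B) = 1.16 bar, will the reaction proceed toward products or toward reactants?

Qₚ = P(DE)³·P(A₂B)³ / (P(B)²·P(A)²·P(X₂Y)²) = (0.171)³·(1.16)³ / ((6.31)²·(0.185)²·(0.0827)²) = 0.837
Qₚ = 0.837 < Kₚ = 8.23, so the forward reaction proceeds.

in the forward direction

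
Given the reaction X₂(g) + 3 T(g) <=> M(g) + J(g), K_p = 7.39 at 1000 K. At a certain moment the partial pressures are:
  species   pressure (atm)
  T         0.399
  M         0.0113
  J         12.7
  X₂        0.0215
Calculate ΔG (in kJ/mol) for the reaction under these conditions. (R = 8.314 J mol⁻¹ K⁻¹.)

ΔG = 22.1 kJ/mol

Q_p = P(M)·P(J) / (P(X₂)·P(T)³) = (0.0113)·(12.7) / ((0.0215)·(0.399)³) = 105
ΔG = RT ln(Q_p/K_p) = (8.314 J mol⁻¹ K⁻¹)(1000 K) × ln(105/7.39)
   = (8.314 kJ/mol)(2.654) = 22.1 kJ/mol
ΔG > 0, so the forward reaction is non-spontaneous (proceeds in reverse).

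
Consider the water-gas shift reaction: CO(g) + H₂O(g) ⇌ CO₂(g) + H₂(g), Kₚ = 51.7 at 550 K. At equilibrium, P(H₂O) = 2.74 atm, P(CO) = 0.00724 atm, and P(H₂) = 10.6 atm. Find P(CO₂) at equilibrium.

P(CO₂) = 0.0968 atm

At equilibrium, Kₚ = P(CO₂)·P(H₂) / (P(CO)·P(H₂O)) = 51.7.
(P(CO₂))·(10.6) / ((0.00724)·(2.74)) = 51.7
P(CO₂) = 0.0968 atm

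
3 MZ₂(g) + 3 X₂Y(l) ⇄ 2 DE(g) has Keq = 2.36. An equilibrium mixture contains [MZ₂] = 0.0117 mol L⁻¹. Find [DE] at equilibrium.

(X₂Y is a pure liquid — omitted from Keq.)
At equilibrium, Keq = [DE]² / [MZ₂]³ = 2.36.
([DE])² / (0.0117)³ = 2.36
[DE]² = 3.78×10⁻⁶ ⇒ [DE] = 0.00194 mol L⁻¹

[DE] = 0.00194 mol L⁻¹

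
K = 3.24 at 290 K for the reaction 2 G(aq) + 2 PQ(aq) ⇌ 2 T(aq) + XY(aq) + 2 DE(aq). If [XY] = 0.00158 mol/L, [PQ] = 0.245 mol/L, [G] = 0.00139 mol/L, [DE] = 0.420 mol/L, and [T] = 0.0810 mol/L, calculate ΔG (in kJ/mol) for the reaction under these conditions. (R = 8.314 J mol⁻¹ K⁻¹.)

Q = [T]²·[XY]·[DE]² / ([G]²·[PQ]²) = (0.0810)²·(0.00158)·(0.420)² / ((0.00139)²·(0.245)²) = 15.8
ΔG = RT ln(Q/K) = (8.314 J mol⁻¹ K⁻¹)(290 K) × ln(15.8/3.24)
   = (2.411 kJ/mol)(1.584) = 3.82 kJ/mol
ΔG > 0, so the forward reaction is non-spontaneous (proceeds in reverse).

ΔG = 3.82 kJ/mol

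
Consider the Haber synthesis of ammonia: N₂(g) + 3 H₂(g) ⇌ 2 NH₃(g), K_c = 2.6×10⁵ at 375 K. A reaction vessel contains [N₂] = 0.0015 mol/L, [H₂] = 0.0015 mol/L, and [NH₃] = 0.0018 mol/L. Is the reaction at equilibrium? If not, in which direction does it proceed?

Q_c = [NH₃]² / ([N₂]·[H₂]³) = (0.0018)² / ((0.0015)·(0.0015)³) = 6.4×10⁵
Q_c = 6.4×10⁵ > K_c = 2.6×10⁵, so the reverse reaction proceeds.

reverse (toward reactants)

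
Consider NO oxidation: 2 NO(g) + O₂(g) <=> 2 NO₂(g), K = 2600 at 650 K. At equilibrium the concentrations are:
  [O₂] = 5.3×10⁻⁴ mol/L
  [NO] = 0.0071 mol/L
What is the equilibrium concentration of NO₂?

At equilibrium, K = [NO₂]² / ([NO]²·[O₂]) = 2600.
([NO₂])² / ((0.0071)²·(5.3×10⁻⁴)) = 2600
[NO₂]² = 6.95×10⁻⁵ ⇒ [NO₂] = 0.0083 mol/L

[NO₂] = 0.0083 mol/L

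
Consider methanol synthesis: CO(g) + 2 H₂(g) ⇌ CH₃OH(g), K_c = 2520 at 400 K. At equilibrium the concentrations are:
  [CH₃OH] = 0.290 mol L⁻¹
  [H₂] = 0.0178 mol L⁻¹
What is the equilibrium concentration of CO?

At equilibrium, K_c = [CH₃OH] / ([CO]·[H₂]²) = 2520.
(0.290) / (([CO])·(0.0178)²) = 2520
[CO] = 0.363 mol L⁻¹

[CO] = 0.363 mol L⁻¹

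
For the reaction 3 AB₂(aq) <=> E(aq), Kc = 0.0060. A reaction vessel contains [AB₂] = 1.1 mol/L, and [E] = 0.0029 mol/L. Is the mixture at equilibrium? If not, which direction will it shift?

Qc = [E] / [AB₂]³ = (0.0029) / (1.1)³ = 0.0022
Qc = 0.0022 < Kc = 0.0060: net forward reaction.

no; Q < K, reaction proceeds forward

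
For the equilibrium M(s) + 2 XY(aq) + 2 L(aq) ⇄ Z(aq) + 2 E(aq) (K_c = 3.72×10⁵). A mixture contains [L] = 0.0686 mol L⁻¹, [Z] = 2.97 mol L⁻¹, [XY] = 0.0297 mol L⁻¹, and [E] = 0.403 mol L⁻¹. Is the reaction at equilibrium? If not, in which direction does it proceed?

(M is a pure solid — omitted from Q_c.)
Q_c = [Z]·[E]² / ([XY]²·[L]²) = (2.97)·(0.403)² / ((0.0297)²·(0.0686)²) = 1.16×10⁵
Q_c = 1.16×10⁵ < K_c = 3.72×10⁵, so the forward reaction proceeds.

in the forward direction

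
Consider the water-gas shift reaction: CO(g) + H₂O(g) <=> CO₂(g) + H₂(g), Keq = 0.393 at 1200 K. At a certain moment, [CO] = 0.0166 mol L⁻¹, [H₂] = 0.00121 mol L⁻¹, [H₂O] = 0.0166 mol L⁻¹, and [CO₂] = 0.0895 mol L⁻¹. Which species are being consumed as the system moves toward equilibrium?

Q = [CO₂]·[H₂] / ([CO]·[H₂O]) = (0.0895)·(0.00121) / ((0.0166)·(0.0166)) = 0.393
Q = 0.393 = Keq; the system is at equilibrium.

none (at equilibrium)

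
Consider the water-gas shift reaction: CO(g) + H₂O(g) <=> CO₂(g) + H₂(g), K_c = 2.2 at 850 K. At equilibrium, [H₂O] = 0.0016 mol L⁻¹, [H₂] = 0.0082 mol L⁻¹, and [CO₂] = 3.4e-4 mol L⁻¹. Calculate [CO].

At equilibrium, K_c = [CO₂]·[H₂] / ([CO]·[H₂O]) = 2.2.
(3.4e-4)·(0.0082) / (([CO])·(0.0016)) = 2.2
[CO] = 7.92e-4 = 7.9e-4 mol L⁻¹

[CO] = 7.9e-4 mol L⁻¹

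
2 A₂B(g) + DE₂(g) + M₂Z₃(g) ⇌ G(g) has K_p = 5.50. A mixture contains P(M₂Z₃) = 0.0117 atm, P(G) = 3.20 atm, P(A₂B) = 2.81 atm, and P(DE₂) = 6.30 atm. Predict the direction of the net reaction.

Q_p = P(G) / (P(A₂B)²·P(DE₂)·P(M₂Z₃)) = (3.20) / ((2.81)²·(6.30)·(0.0117)) = 5.50
Q_p = 5.50 = K_p, so the system is already at equilibrium.

at equilibrium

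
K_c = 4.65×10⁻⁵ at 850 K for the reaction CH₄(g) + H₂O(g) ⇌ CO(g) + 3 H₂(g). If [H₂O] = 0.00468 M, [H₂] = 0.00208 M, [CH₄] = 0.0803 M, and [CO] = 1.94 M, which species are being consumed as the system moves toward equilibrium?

Q_c = [CO]·[H₂]³ / ([CH₄]·[H₂O]) = (1.94)·(0.00208)³ / ((0.0803)·(0.00468)) = 4.65×10⁻⁵
Q_c = 4.65×10⁻⁵ = K_c; the system is at equilibrium.

none (at equilibrium)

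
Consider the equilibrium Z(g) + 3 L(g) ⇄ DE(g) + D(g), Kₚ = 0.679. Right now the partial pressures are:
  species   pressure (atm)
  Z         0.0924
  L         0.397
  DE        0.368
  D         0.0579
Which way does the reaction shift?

reverse (toward reactants)

Qₚ = P(DE)·P(D) / (P(Z)·P(L)³) = (0.368)·(0.0579) / ((0.0924)·(0.397)³) = 3.69
Qₚ = 3.69 > Kₚ = 0.679, so the reverse reaction proceeds.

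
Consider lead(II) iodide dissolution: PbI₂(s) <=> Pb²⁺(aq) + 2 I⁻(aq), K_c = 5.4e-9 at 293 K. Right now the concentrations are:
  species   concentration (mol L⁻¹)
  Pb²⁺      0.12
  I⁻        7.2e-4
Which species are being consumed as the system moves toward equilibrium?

(PbI₂ is a pure solid — omitted from Q_c.)
Q_c = [Pb²⁺]·[I⁻]² = (0.12)·(7.2e-4)² = 6.2e-8
Q_c = 6.2e-8 > K_c = 5.4e-9: net reverse reaction.

Pb²⁺, I⁻ (products)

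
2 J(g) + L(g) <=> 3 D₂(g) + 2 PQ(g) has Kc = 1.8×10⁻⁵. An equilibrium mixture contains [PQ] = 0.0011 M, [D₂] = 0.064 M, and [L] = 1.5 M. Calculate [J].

[J] = 0.0034 M

At equilibrium, Kc = [D₂]³·[PQ]² / ([J]²·[L]) = 1.8×10⁻⁵.
(0.064)³·(0.0011)² / (([J])²·(1.5)) = 1.8×10⁻⁵
[J]² = 1.17×10⁻⁵ ⇒ [J] = 0.0034 M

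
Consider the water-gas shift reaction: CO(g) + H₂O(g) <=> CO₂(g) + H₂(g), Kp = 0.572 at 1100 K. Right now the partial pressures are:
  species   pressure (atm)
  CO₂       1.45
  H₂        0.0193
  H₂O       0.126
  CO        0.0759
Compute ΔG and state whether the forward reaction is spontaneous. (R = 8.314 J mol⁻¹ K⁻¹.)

ΔG = 14.9 kJ/mol; the forward reaction is non-spontaneous

Qp = P(CO₂)·P(H₂) / (P(CO)·P(H₂O)) = (1.45)·(0.0193) / ((0.0759)·(0.126)) = 2.93
ΔG = RT ln(Qp/Kp) = (8.314 J mol⁻¹ K⁻¹)(1100 K) × ln(2.93/0.572)
   = (9.145 kJ/mol)(1.634) = 14.9 kJ/mol
ΔG > 0, so the forward reaction is non-spontaneous (proceeds in reverse).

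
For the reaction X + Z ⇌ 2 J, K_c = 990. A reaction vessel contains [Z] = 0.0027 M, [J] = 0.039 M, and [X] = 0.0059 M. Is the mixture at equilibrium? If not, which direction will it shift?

no; Q < K, reaction proceeds forward

Q_c = [J]² / ([X]·[Z]) = (0.039)² / ((0.0059)·(0.0027)) = 95
Q_c = 95 < K_c = 990: net forward reaction.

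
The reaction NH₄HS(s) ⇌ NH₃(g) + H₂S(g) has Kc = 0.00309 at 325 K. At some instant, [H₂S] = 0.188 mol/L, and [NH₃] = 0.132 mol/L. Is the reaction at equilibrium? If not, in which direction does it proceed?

to the left

(NH₄HS is a pure solid — omitted from Qc.)
Qc = [NH₃]·[H₂S] = (0.132)·(0.188) = 0.0248
Qc = 0.0248 > Kc = 0.00309, so the reverse reaction proceeds.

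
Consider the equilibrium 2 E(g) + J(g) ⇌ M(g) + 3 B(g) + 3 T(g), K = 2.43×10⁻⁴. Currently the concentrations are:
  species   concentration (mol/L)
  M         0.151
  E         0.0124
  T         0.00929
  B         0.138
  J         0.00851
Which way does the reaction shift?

no net change (already at equilibrium)

Q = [M]·[B]³·[T]³ / ([E]²·[J]) = (0.151)·(0.138)³·(0.00929)³ / ((0.0124)²·(0.00851)) = 2.43×10⁻⁴
Q = 2.43×10⁻⁴ = K, so the system is already at equilibrium.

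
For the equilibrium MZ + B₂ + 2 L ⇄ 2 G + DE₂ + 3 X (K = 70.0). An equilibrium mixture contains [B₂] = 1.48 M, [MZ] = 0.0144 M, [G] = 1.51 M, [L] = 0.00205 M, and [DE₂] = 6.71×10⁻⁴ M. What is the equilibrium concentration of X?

At equilibrium, K = [G]²·[DE₂]·[X]³ / ([MZ]·[B₂]·[L]²) = 70.0.
(1.51)²·(6.71×10⁻⁴)·([X])³ / ((0.0144)·(1.48)·(0.00205)²) = 70.0
[X]³ = 0.00410 ⇒ [X] = 0.160 M

[X] = 0.160 M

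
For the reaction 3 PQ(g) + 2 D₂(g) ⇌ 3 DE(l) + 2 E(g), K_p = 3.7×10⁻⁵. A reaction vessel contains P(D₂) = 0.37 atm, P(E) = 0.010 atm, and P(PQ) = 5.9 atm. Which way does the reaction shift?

(DE is a pure liquid — omitted from Q_p.)
Q_p = P(E)² / (P(PQ)³·P(D₂)²) = (0.010)² / ((5.9)³·(0.37)²) = 3.6×10⁻⁶
Q_p = 3.6×10⁻⁶ < K_p = 3.7×10⁻⁵, so the forward reaction proceeds.

to the right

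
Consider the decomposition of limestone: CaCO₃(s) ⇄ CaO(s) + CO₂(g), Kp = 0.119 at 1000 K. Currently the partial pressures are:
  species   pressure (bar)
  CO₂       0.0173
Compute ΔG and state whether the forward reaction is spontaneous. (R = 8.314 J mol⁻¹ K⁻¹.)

ΔG = -16.0 kJ/mol; the forward reaction is spontaneous

(CaCO₃, CaO are pure solids — omitted from Qp.)
Qp = P(CO₂) = 0.0173
ΔG = RT ln(Qp/Kp) = (8.314 J mol⁻¹ K⁻¹)(1000 K) × ln(0.0173/0.119)
   = (8.314 kJ/mol)(-1.928) = -16.0 kJ/mol
ΔG < 0, so the forward reaction is spontaneous (proceeds forward).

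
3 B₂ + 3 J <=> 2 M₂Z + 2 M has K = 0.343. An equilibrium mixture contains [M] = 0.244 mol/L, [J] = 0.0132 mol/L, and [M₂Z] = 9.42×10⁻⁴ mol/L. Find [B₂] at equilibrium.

At equilibrium, K = [M₂Z]²·[M]² / ([B₂]³·[J]³) = 0.343.
(9.42×10⁻⁴)²·(0.244)² / (([B₂])³·(0.0132)³) = 0.343
[B₂]³ = 0.0670 ⇒ [B₂] = 0.406 mol/L

[B₂] = 0.406 mol/L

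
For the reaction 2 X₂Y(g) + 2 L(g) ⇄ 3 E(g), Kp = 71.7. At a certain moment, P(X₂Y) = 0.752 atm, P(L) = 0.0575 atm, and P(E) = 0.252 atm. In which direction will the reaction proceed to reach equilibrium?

in the forward direction

Qp = P(E)³ / (P(X₂Y)²·P(L)²) = (0.252)³ / ((0.752)²·(0.0575)²) = 8.56
Qp = 8.56 < Kp = 71.7, so the forward reaction proceeds.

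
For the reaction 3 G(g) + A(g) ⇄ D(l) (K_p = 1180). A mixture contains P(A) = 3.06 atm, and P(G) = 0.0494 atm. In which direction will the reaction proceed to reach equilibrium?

(D is a pure liquid — omitted from Q_p.)
Q_p = 1 / (P(G)³·P(A)) = 1 / ((0.0494)³·(3.06)) = 2710
Q_p = 2710 > K_p = 1180, so the reverse reaction proceeds.

toward reactants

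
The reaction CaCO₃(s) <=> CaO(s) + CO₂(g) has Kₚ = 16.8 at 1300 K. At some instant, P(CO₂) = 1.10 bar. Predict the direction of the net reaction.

(CaCO₃, CaO are pure solids — omitted from Qₚ.)
Qₚ = P(CO₂) = 1.10
Qₚ = 1.10 < Kₚ = 16.8, so the forward reaction proceeds.

forward (toward products)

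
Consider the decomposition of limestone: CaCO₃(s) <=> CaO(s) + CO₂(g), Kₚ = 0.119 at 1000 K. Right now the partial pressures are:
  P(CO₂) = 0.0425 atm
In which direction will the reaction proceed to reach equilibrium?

(CaCO₃, CaO are pure solids — omitted from Qₚ.)
Qₚ = P(CO₂) = 0.0425
Qₚ = 0.0425 < Kₚ = 0.119, so the forward reaction proceeds.

to the right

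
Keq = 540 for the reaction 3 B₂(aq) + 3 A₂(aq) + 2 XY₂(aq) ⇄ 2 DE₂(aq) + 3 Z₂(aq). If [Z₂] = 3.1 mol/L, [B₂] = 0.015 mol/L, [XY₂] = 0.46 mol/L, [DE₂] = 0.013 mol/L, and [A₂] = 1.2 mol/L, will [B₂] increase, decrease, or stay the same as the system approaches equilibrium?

Q = [DE₂]²·[Z₂]³ / ([B₂]³·[A₂]³·[XY₂]²) = (0.013)²·(3.1)³ / ((0.015)³·(1.2)³·(0.46)²) = 4100
Q = 4100 > Keq = 540: net reverse reaction.
B₂ is a reactant, so it increases.

increase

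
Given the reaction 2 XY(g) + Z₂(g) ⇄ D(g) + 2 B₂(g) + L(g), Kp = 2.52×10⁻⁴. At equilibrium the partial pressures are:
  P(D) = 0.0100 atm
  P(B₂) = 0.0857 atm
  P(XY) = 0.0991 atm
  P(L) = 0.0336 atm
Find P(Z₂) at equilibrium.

At equilibrium, Kp = P(D)·P(B₂)²·P(L) / (P(XY)²·P(Z₂)) = 2.52×10⁻⁴.
(0.0100)·(0.0857)²·(0.0336) / ((0.0991)²·(P(Z₂))) = 2.52×10⁻⁴
P(Z₂) = 0.997 atm

P(Z₂) = 0.997 atm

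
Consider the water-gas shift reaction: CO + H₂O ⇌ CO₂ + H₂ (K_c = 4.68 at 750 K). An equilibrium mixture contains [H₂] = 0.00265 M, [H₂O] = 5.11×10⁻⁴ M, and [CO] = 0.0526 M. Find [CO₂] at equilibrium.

At equilibrium, K_c = [CO₂]·[H₂] / ([CO]·[H₂O]) = 4.68.
([CO₂])·(0.00265) / ((0.0526)·(5.11×10⁻⁴)) = 4.68
[CO₂] = 0.0475 M

[CO₂] = 0.0475 M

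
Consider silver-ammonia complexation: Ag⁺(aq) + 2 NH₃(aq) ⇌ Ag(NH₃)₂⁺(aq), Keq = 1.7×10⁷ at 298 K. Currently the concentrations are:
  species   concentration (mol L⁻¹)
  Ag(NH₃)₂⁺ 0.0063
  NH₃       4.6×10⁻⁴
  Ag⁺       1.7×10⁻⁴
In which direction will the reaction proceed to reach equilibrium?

to the left

Q = [Ag(NH₃)₂⁺] / ([Ag⁺]·[NH₃]²) = (0.0063) / ((1.7×10⁻⁴)·(4.6×10⁻⁴)²) = 1.8×10⁸
Q = 1.8×10⁸ > Keq = 1.7×10⁷, so the reverse reaction proceeds.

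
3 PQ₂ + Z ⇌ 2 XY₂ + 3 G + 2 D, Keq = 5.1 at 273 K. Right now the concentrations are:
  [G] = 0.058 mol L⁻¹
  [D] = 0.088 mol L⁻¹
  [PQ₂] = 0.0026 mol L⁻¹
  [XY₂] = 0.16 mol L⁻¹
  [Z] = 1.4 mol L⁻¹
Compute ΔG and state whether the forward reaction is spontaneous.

Q = [XY₂]²·[G]³·[D]² / ([PQ₂]³·[Z]) = (0.16)²·(0.058)³·(0.088)² / ((0.0026)³·(1.4)) = 1.57
ΔG = RT ln(Q/Keq) = (8.314 J mol⁻¹ K⁻¹)(273 K) × ln(1.57/5.1)
   = (2.270 kJ/mol)(-1.178) = -2.67 kJ/mol
ΔG < 0, so the forward reaction is spontaneous (proceeds forward).

ΔG = -2.67 kJ/mol; the forward reaction is spontaneous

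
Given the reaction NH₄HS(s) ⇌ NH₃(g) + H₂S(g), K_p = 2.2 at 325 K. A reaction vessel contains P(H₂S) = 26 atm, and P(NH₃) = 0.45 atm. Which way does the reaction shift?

to the left

(NH₄HS is a pure solid — omitted from Q_p.)
Q_p = P(NH₃)·P(H₂S) = (0.45)·(26) = 12
Q_p = 12 > K_p = 2.2, so the reverse reaction proceeds.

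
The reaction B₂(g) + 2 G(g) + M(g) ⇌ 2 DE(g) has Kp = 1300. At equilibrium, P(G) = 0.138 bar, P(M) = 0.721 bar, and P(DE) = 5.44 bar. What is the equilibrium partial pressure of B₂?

At equilibrium, Kp = P(DE)² / (P(B₂)·P(G)²·P(M)) = 1300.
(5.44)² / ((P(B₂))·(0.138)²·(0.721)) = 1300
P(B₂) = 1.66 bar

P(B₂) = 1.66 bar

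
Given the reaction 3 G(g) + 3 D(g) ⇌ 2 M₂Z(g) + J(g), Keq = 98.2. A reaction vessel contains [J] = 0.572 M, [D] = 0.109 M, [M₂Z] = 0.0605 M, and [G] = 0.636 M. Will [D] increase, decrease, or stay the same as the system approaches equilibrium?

decrease

Q = [M₂Z]²·[J] / ([G]³·[D]³) = (0.0605)²·(0.572) / ((0.636)³·(0.109)³) = 6.28
Q = 6.28 < Keq = 98.2: net forward reaction.
D is a reactant, so it decreases.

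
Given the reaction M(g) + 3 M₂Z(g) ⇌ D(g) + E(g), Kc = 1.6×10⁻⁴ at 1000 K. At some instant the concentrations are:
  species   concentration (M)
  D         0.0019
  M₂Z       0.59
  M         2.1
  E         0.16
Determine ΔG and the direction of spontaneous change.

Qc = [D]·[E] / ([M]·[M₂Z]³) = (0.0019)·(0.16) / ((2.1)·(0.59)³) = 7.05×10⁻⁴
ΔG = RT ln(Qc/Kc) = (8.314 J mol⁻¹ K⁻¹)(1000 K) × ln(7.05×10⁻⁴/1.6×10⁻⁴)
   = (8.314 kJ/mol)(1.483) = 12.3 kJ/mol
ΔG > 0, so the forward reaction is non-spontaneous (proceeds in reverse).

ΔG = 12.3 kJ/mol; the forward reaction is non-spontaneous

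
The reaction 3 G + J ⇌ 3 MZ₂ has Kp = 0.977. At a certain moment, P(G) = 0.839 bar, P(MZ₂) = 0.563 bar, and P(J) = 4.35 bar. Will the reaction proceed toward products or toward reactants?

Qp = P(MZ₂)³ / (P(G)³·P(J)) = (0.563)³ / ((0.839)³·(4.35)) = 0.0695
Qp = 0.0695 < Kp = 0.977, so the forward reaction proceeds.

in the forward direction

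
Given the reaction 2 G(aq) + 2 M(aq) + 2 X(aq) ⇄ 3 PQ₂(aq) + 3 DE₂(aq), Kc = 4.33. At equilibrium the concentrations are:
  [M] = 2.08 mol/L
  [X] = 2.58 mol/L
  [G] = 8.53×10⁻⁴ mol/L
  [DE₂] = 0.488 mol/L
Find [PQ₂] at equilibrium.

[PQ₂] = 0.0921 mol/L

At equilibrium, Kc = [PQ₂]³·[DE₂]³ / ([G]²·[M]²·[X]²) = 4.33.
([PQ₂])³·(0.488)³ / ((8.53×10⁻⁴)²·(2.08)²·(2.58)²) = 4.33
[PQ₂]³ = 7.81×10⁻⁴ ⇒ [PQ₂] = 0.0921 mol/L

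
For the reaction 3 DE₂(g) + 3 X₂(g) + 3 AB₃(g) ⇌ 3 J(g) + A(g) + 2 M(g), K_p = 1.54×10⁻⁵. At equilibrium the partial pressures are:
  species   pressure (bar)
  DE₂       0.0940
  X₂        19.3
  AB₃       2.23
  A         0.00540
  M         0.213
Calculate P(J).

At equilibrium, K_p = P(J)³·P(A)·P(M)² / (P(DE₂)³·P(X₂)³·P(AB₃)³) = 1.54×10⁻⁵.
(P(J))³·(0.00540)·(0.213)² / ((0.0940)³·(19.3)³·(2.23)³) = 1.54×10⁻⁵
P(J)³ = 4.16 ⇒ P(J) = 1.61 bar

P(J) = 1.61 bar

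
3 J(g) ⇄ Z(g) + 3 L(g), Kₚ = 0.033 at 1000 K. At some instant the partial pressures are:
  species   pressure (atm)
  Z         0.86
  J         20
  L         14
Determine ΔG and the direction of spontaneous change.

ΔG = 18.2 kJ/mol; the forward reaction is non-spontaneous

Qₚ = P(Z)·P(L)³ / P(J)³ = (0.86)·(14)³ / (20)³ = 0.295
ΔG = RT ln(Qₚ/Kₚ) = (8.314 J mol⁻¹ K⁻¹)(1000 K) × ln(0.295/0.033)
   = (8.314 kJ/mol)(2.190) = 18.2 kJ/mol
ΔG > 0, so the forward reaction is non-spontaneous (proceeds in reverse).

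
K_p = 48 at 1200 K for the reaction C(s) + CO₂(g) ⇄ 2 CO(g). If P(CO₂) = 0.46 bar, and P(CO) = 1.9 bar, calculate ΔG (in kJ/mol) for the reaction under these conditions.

(C is a pure solid — omitted from Q_p.)
Q_p = P(CO)² / P(CO₂) = (1.9)² / (0.46) = 7.85
ΔG = RT ln(Q_p/K_p) = (8.314 J mol⁻¹ K⁻¹)(1200 K) × ln(7.85/48)
   = (9.977 kJ/mol)(-1.811) = -18.1 kJ/mol
ΔG < 0, so the forward reaction is spontaneous (proceeds forward).

ΔG = -18.1 kJ/mol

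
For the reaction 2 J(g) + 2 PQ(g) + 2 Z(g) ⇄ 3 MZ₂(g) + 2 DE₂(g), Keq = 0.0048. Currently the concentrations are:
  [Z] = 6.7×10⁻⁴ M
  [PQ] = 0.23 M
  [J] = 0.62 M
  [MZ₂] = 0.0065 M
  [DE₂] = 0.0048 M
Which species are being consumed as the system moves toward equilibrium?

J, PQ, Z (reactants)

Q = [MZ₂]³·[DE₂]² / ([J]²·[PQ]²·[Z]²) = (0.0065)³·(0.0048)² / ((0.62)²·(0.23)²·(6.7×10⁻⁴)²) = 6.9×10⁻⁴
Q = 6.9×10⁻⁴ < Keq = 0.0048: net forward reaction.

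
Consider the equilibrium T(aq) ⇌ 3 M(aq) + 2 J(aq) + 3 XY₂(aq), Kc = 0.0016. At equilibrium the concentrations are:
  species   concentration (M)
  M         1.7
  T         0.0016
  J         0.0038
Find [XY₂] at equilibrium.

[XY₂] = 0.33 M

At equilibrium, Kc = [M]³·[J]²·[XY₂]³ / [T] = 0.0016.
(1.7)³·(0.0038)²·([XY₂])³ / (0.0016) = 0.0016
[XY₂]³ = 0.0361 ⇒ [XY₂] = 0.33 M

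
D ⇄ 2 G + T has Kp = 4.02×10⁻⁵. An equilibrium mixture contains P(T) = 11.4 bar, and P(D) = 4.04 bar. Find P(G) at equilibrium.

P(G) = 0.00377 bar

At equilibrium, Kp = P(G)²·P(T) / P(D) = 4.02×10⁻⁵.
(P(G))²·(11.4) / (4.04) = 4.02×10⁻⁵
P(G)² = 1.42×10⁻⁵ ⇒ P(G) = 0.00377 bar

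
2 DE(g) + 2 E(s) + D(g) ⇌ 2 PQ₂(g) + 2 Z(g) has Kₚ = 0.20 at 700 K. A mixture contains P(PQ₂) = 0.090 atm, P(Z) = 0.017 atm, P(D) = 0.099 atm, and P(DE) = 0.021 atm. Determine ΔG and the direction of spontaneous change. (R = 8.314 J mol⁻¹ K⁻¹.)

(E is a pure solid — omitted from Qₚ.)
Qₚ = P(PQ₂)²·P(Z)² / (P(DE)²·P(D)) = (0.090)²·(0.017)² / ((0.021)²·(0.099)) = 0.0536
ΔG = RT ln(Qₚ/Kₚ) = (8.314 J mol⁻¹ K⁻¹)(700 K) × ln(0.0536/0.20)
   = (5.820 kJ/mol)(-1.317) = -7.66 kJ/mol
ΔG < 0, so the forward reaction is spontaneous (proceeds forward).

ΔG = -7.66 kJ/mol; the forward reaction is spontaneous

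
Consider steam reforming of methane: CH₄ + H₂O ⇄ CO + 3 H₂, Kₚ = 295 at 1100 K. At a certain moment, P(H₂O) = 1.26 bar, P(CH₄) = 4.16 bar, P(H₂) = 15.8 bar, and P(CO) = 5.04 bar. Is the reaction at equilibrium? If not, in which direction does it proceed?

Qₚ = P(CO)·P(H₂)³ / (P(CH₄)·P(H₂O)) = (5.04)·(15.8)³ / ((4.16)·(1.26)) = 3790
Qₚ = 3790 > Kₚ = 295, so the reverse reaction proceeds.

to the left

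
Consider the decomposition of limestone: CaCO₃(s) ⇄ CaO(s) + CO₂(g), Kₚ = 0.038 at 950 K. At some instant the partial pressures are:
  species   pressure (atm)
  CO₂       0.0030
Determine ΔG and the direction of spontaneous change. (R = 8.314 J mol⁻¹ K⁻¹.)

ΔG = -20.1 kJ/mol; the forward reaction is spontaneous

(CaCO₃, CaO are pure solids — omitted from Qₚ.)
Qₚ = P(CO₂) = 0.00300
ΔG = RT ln(Qₚ/Kₚ) = (8.314 J mol⁻¹ K⁻¹)(950 K) × ln(0.00300/0.038)
   = (7.898 kJ/mol)(-2.539) = -20.1 kJ/mol
ΔG < 0, so the forward reaction is spontaneous (proceeds forward).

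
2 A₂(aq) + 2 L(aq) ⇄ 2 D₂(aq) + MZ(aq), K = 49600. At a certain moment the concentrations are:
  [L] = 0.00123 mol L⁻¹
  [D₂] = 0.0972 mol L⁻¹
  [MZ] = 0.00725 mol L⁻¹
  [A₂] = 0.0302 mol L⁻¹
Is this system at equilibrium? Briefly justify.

yes, at equilibrium

Q = [D₂]²·[MZ] / ([A₂]²·[L]²) = (0.0972)²·(0.00725) / ((0.0302)²·(0.00123)²) = 49600
Q = 49600 = K; the system is at equilibrium.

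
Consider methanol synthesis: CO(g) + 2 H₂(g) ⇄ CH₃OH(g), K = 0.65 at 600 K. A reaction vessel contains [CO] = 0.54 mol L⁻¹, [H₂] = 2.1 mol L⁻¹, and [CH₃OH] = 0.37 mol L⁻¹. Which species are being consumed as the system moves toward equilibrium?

Q = [CH₃OH] / ([CO]·[H₂]²) = (0.37) / ((0.54)·(2.1)²) = 0.16
Q = 0.16 < K = 0.65: net forward reaction.

CO, H₂ (reactants)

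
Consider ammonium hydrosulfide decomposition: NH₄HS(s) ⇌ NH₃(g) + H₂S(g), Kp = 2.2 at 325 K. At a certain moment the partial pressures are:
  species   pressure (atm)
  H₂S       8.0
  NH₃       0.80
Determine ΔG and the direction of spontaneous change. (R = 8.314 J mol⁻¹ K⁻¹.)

ΔG = 2.89 kJ/mol; the forward reaction is non-spontaneous

(NH₄HS is a pure solid — omitted from Qp.)
Qp = P(NH₃)·P(H₂S) = (0.80)·(8.0) = 6.40
ΔG = RT ln(Qp/Kp) = (8.314 J mol⁻¹ K⁻¹)(325 K) × ln(6.40/2.2)
   = (2.702 kJ/mol)(1.068) = 2.89 kJ/mol
ΔG > 0, so the forward reaction is non-spontaneous (proceeds in reverse).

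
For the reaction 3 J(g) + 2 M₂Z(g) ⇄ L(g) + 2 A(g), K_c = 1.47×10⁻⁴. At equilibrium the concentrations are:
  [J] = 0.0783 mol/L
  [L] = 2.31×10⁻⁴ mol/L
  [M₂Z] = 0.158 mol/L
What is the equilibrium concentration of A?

[A] = 0.00276 mol/L

At equilibrium, K_c = [L]·[A]² / ([J]³·[M₂Z]²) = 1.47×10⁻⁴.
(2.31×10⁻⁴)·([A])² / ((0.0783)³·(0.158)²) = 1.47×10⁻⁴
[A]² = 7.63×10⁻⁶ ⇒ [A] = 0.00276 mol/L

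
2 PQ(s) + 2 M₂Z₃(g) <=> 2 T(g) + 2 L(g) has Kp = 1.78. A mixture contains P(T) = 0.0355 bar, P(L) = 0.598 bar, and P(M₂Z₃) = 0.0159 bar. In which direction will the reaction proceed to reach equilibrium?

(PQ is a pure solid — omitted from Qp.)
Qp = P(T)²·P(L)² / P(M₂Z₃)² = (0.0355)²·(0.598)² / (0.0159)² = 1.78
Qp = 1.78 = Kp, so the system is already at equilibrium.

no net change (already at equilibrium)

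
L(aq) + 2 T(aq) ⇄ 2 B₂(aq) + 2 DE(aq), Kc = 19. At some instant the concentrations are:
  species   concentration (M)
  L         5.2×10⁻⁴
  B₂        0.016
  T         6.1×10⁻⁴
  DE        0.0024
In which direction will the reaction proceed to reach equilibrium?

toward products

Qc = [B₂]²·[DE]² / ([L]·[T]²) = (0.016)²·(0.0024)² / ((5.2×10⁻⁴)·(6.1×10⁻⁴)²) = 7.6
Qc = 7.6 < Kc = 19, so the forward reaction proceeds.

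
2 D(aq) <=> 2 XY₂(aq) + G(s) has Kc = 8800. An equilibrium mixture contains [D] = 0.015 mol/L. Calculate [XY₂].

[XY₂] = 1.4 mol/L

(G is a pure solid — omitted from Kc.)
At equilibrium, Kc = [XY₂]² / [D]² = 8800.
([XY₂])² / (0.015)² = 8800
[XY₂]² = 1.98 ⇒ [XY₂] = 1.4 mol/L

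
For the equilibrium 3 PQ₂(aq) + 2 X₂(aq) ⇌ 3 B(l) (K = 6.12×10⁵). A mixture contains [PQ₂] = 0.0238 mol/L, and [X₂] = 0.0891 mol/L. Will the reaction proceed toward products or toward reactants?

(B is a pure liquid — omitted from Q.)
Q = 1 / ([PQ₂]³·[X₂]²) = 1 / ((0.0238)³·(0.0891)²) = 9.34×10⁶
Q = 9.34×10⁶ > K = 6.12×10⁵, so the reverse reaction proceeds.

reverse (toward reactants)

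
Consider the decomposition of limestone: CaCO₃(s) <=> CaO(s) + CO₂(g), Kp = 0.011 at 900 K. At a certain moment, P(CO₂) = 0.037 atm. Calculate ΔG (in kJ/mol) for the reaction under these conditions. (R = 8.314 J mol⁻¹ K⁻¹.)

ΔG = 9.08 kJ/mol

(CaCO₃, CaO are pure solids — omitted from Qp.)
Qp = P(CO₂) = 0.0370
ΔG = RT ln(Qp/Kp) = (8.314 J mol⁻¹ K⁻¹)(900 K) × ln(0.0370/0.011)
   = (7.483 kJ/mol)(1.213) = 9.08 kJ/mol
ΔG > 0, so the forward reaction is non-spontaneous (proceeds in reverse).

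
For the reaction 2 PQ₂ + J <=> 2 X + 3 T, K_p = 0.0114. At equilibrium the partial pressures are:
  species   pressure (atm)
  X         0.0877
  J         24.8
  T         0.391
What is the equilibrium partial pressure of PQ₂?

At equilibrium, K_p = P(X)²·P(T)³ / (P(PQ₂)²·P(J)) = 0.0114.
(0.0877)²·(0.391)³ / ((P(PQ₂))²·(24.8)) = 0.0114
P(PQ₂)² = 0.00163 ⇒ P(PQ₂) = 0.0403 atm

P(PQ₂) = 0.0403 atm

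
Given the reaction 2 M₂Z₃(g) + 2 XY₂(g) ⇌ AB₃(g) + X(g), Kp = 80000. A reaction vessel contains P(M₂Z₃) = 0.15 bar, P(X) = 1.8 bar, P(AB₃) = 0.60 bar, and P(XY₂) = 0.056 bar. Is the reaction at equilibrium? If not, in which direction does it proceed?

Qp = P(AB₃)·P(X) / (P(M₂Z₃)²·P(XY₂)²) = (0.60)·(1.8) / ((0.15)²·(0.056)²) = 15000
Qp = 15000 < Kp = 80000, so the forward reaction proceeds.

forward (toward products)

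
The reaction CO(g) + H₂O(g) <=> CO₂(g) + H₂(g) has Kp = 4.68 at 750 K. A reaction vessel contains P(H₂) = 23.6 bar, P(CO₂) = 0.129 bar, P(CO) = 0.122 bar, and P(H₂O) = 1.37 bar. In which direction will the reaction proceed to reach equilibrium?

Qp = P(CO₂)·P(H₂) / (P(CO)·P(H₂O)) = (0.129)·(23.6) / ((0.122)·(1.37)) = 18.2
Qp = 18.2 > Kp = 4.68, so the reverse reaction proceeds.

toward reactants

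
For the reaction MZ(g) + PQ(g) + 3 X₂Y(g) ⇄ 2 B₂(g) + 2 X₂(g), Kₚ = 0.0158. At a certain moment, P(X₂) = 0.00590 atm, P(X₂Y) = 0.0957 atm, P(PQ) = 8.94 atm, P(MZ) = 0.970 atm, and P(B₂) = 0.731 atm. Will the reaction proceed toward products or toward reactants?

Qₚ = P(B₂)²·P(X₂)² / (P(MZ)·P(PQ)·P(X₂Y)³) = (0.731)²·(0.00590)² / ((0.970)·(8.94)·(0.0957)³) = 0.00245
Qₚ = 0.00245 < Kₚ = 0.0158, so the forward reaction proceeds.

in the forward direction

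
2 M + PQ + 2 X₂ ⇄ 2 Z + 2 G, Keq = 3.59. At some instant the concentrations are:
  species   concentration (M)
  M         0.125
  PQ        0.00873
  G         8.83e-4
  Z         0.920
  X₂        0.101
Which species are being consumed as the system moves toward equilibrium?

M, PQ, X₂ (reactants)

Q = [Z]²·[G]² / ([M]²·[PQ]·[X₂]²) = (0.920)²·(8.83e-4)² / ((0.125)²·(0.00873)·(0.101)²) = 0.474
Q = 0.474 < Keq = 3.59: net forward reaction.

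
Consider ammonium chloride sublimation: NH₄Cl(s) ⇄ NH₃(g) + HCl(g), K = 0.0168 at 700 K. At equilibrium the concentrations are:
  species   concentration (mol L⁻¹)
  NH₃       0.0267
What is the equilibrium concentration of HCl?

(NH₄Cl is a pure solid — omitted from K.)
At equilibrium, K = [NH₃]·[HCl] = 0.0168.
(0.0267)·([HCl]) = 0.0168
[HCl] = 0.629 mol L⁻¹

[HCl] = 0.629 mol L⁻¹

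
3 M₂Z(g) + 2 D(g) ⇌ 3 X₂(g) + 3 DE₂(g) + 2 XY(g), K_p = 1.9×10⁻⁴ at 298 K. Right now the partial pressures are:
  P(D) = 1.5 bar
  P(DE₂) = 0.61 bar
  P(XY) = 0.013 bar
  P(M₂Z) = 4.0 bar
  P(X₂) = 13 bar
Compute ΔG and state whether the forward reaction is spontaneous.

ΔG = 2.79 kJ/mol; the forward reaction is non-spontaneous

Q_p = P(X₂)³·P(DE₂)³·P(XY)² / (P(M₂Z)³·P(D)²) = (13)³·(0.61)³·(0.013)² / ((4.0)³·(1.5)²) = 5.85×10⁻⁴
ΔG = RT ln(Q_p/K_p) = (8.314 J mol⁻¹ K⁻¹)(298 K) × ln(5.85×10⁻⁴/1.9×10⁻⁴)
   = (2.478 kJ/mol)(1.125) = 2.79 kJ/mol
ΔG > 0, so the forward reaction is non-spontaneous (proceeds in reverse).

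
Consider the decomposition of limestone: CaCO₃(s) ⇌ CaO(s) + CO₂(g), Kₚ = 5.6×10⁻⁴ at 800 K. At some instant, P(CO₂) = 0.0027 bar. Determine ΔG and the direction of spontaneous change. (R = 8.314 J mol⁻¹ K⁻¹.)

(CaCO₃, CaO are pure solids — omitted from Qₚ.)
Qₚ = P(CO₂) = 0.00270
ΔG = RT ln(Qₚ/Kₚ) = (8.314 J mol⁻¹ K⁻¹)(800 K) × ln(0.00270/5.6×10⁻⁴)
   = (6.651 kJ/mol)(1.573) = 10.5 kJ/mol
ΔG > 0, so the forward reaction is non-spontaneous (proceeds in reverse).

ΔG = 10.5 kJ/mol; the forward reaction is non-spontaneous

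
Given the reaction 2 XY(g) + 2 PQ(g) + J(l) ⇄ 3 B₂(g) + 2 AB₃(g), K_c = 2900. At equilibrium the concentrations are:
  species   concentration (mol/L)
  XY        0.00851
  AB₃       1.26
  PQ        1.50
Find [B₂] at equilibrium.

(J is a pure liquid — omitted from K_c.)
At equilibrium, K_c = [B₂]³·[AB₃]² / ([XY]²·[PQ]²) = 2900.
([B₂])³·(1.26)² / ((0.00851)²·(1.50)²) = 2900
[B₂]³ = 0.298 ⇒ [B₂] = 0.668 mol/L

[B₂] = 0.668 mol/L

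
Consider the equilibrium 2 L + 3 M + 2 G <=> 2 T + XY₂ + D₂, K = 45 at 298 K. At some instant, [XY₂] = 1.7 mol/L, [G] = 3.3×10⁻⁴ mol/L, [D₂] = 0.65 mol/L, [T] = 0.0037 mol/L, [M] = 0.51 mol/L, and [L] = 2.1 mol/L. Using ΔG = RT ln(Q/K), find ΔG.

ΔG = 4.12 kJ/mol

Q = [T]²·[XY₂]·[D₂] / ([L]²·[M]³·[G]²) = (0.0037)²·(1.7)·(0.65) / ((2.1)²·(0.51)³·(3.3×10⁻⁴)²) = 237
ΔG = RT ln(Q/K) = (8.314 J mol⁻¹ K⁻¹)(298 K) × ln(237/45)
   = (2.478 kJ/mol)(1.661) = 4.12 kJ/mol
ΔG > 0, so the forward reaction is non-spontaneous (proceeds in reverse).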